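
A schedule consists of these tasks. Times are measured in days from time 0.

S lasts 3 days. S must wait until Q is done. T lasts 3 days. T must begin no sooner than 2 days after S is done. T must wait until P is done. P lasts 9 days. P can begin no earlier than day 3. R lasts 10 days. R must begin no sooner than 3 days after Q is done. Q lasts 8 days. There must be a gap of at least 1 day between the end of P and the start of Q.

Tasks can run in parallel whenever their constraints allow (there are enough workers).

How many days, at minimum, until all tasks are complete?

34

P cannot begin until its own release at day 3. It runs from day 3 to 3 + 9 = day 12.
Q waits on P (finishes day 12, plus 1-day gap → day 13), so it starts at day 13 and finishes at 13 + 8 = day 21.
After Q (finishes day 21), S can start at day 21 and finishes at day 24.
T cannot start until S (finishes day 24, plus 2-day gap → day 26); P (finishes day 12). The controlling bound is day 26, so T finishes at 26 + 3 = day 29.
After Q (finishes day 21, plus 3-day gap → day 24), R can start at day 24 and finishes at day 34.
All tasks are finished once the last one completes. Finish times: P at 12, Q at 21, R at 34, S at 24, T at 29. The latest is day 34.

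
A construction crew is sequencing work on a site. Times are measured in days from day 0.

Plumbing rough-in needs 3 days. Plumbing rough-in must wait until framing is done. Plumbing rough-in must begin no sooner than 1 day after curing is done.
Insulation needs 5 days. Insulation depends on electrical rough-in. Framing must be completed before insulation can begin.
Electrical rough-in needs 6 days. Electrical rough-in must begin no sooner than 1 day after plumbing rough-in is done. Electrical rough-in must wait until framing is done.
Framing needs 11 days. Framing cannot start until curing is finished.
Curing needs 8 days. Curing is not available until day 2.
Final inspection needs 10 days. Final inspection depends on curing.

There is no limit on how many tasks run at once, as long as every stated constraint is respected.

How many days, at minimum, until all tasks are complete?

36

Curing cannot begin until its own release at day 2. It runs from day 2 to 2 + 8 = day 10.
After curing (finishes day 10), final inspection can start at day 10 and finishes at day 20.
Framing cannot begin until curing (finishes day 10). It runs from day 10 to 10 + 11 = day 21.
Plumbing rough-in has to wait for framing (finishes day 21); curing (finishes day 10, plus 1-day gap → day 11). The latest of these is day 21, so plumbing rough-in runs day 21 to 21 + 3 = day 24.
Electrical rough-in has to wait for plumbing rough-in (finishes day 24, plus 1-day gap → day 25); framing (finishes day 21). The latest of these is day 25, so electrical rough-in runs day 25 to 25 + 6 = day 31.
Insulation has to wait for electrical rough-in (finishes day 31); framing (finishes day 21). The latest of these is day 31, so insulation runs day 31 to 31 + 5 = day 36.
All tasks are finished once the last one completes. Finish times: Curing at 10, Framing at 21, Plumbing rough-in at 24, Electrical rough-in at 31, Insulation at 36, Final inspection at 20. The latest is day 36.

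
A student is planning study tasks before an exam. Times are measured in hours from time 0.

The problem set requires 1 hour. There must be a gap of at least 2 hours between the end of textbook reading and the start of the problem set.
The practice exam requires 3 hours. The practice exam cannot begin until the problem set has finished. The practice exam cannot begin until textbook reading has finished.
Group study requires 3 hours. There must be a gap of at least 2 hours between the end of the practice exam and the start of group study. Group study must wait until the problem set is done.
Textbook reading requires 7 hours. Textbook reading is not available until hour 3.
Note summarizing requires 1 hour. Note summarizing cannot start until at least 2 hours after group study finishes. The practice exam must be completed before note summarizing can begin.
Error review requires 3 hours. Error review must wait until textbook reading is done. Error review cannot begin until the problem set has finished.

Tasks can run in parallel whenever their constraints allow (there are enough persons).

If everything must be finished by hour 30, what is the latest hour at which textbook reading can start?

To finish by hour 30, note summarizing (duration 1) must start no later than hour 29.
Group study has to be done before note summarizing (must start by hour 29, minus 2-hour gap → hour 27). That means finishing by hour 27, i.e. starting by 27 − 3 = hour 24.
The practice exam must finish in time for group study (must start by hour 24, minus 2-hour gap → hour 22); note summarizing (must start by hour 29). The tightest is hour 22, so the practice exam must start by 22 − 3 = hour 19.
Error review must finish by hour 30; it takes 3 hours, so it must start by 30 − 3 = hour 27.
For the problem set: the practice exam (must start by hour 19); error review (must start by hour 27); group study (must start by hour 24). The most restrictive is hour 19; with a 1-hour duration, the problem set must start by hour 18.
Textbook reading has several dependents: the problem set (must start by hour 18, minus 2-hour gap → hour 16); the practice exam (must start by hour 19); error review (must start by hour 27). The earliest of those limits is hour 16, so textbook reading must start by 16 − 7 = hour 9.

9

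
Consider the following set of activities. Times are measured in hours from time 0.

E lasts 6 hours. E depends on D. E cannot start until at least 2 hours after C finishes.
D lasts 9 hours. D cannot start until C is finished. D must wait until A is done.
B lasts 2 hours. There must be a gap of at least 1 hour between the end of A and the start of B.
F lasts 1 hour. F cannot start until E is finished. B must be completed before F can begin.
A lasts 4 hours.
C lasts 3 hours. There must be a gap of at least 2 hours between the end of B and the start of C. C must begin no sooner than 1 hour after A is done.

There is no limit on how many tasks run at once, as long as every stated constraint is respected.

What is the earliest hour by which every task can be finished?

28

A can start immediately at hour 0; it finishes at hour 4.
B cannot begin until A (finishes hour 4, plus 1-hour gap → hour 5). It runs from hour 5 to 5 + 2 = hour 7.
C needs all of B (finishes hour 7, plus 2-hour gap → hour 9); A (finishes hour 4, plus 1-hour gap → hour 5). That puts its earliest start at hour 9; it finishes at 9 + 3 = hour 12.
D needs all of C (finishes hour 12); A (finishes hour 4). That puts its earliest start at hour 12; it finishes at 12 + 9 = hour 21.
E has to wait for D (finishes hour 21); C (finishes hour 12, plus 2-hour gap → hour 14). The latest of these is hour 21, so E runs hour 21 to 21 + 6 = hour 27.
F has to wait for E (finishes hour 27); B (finishes hour 7). The latest of these is hour 27, so F runs hour 27 to 27 + 1 = hour 28.
All tasks are finished once the last one completes. Finish times: A at 4, B at 7, C at 12, D at 21, E at 27, F at 28. The latest is hour 28.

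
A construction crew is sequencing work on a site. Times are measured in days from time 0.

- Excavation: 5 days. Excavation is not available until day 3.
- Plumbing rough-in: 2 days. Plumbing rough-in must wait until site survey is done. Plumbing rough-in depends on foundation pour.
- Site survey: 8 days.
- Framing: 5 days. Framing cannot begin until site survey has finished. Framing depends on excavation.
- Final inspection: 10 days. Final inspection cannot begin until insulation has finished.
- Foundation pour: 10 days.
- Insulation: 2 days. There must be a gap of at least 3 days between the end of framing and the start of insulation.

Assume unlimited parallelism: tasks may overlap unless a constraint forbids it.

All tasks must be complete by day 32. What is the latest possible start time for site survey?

4

Nothing follows final inspection; the deadline of day 32 is its only limit. It must start by 32 − 10 = day 22.
Insulation feeds into final inspection (must start by day 22); so insulation must finish by day 22 and therefore start by day 20.
Framing feeds into insulation (must start by day 20, minus 3-day gap → day 17); so framing must finish by day 17 and therefore start by day 12.
Plumbing rough-in must finish by day 32; it takes 2 days, so it must start by 32 − 2 = day 30.
Site survey must finish in time for framing (must start by day 12); plumbing rough-in (must start by day 30). The tightest is day 12, so site survey must start by 12 − 8 = day 4.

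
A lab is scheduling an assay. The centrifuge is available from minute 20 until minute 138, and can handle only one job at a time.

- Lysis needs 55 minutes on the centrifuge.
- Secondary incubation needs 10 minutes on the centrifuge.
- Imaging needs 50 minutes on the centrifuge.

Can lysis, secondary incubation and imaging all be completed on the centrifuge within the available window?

Yes

The centrifuge window is 138 − 20 = 118 minutes.
Running back to back, the jobs need 55 + 10 + 50 = 115 minutes on the centrifuge.
Since 115 ≤ 118, they fit within the window.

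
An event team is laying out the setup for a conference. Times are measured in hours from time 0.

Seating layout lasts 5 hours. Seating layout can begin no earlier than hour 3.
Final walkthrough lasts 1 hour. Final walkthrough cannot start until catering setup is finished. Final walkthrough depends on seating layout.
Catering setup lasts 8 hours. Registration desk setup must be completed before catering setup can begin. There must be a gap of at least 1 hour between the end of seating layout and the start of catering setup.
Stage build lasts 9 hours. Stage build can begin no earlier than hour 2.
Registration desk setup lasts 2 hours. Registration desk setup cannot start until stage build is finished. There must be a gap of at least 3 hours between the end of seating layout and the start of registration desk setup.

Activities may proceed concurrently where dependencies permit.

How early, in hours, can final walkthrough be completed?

22

After its own release at hour 3, seating layout can start at hour 3 and finishes at hour 8.
Stage build waits on its own release at hour 2, so it starts at hour 2 and finishes at 2 + 9 = hour 11.
Registration desk setup has to wait for stage build (finishes hour 11); seating layout (finishes hour 8, plus 3-hour gap → hour 11). The latest of these is hour 11, so registration desk setup runs hour 11 to 11 + 2 = hour 13.
For catering setup: registration desk setup (finishes hour 13); seating layout (finishes hour 8, plus 1-hour gap → hour 9). Taking the maximum gives a start of hour 13, and it finishes at 13 + 8 = hour 21.
For final walkthrough: catering setup (finishes hour 21); seating layout (finishes hour 8). Taking the maximum gives a start of hour 21, and it finishes at 21 + 1 = hour 22.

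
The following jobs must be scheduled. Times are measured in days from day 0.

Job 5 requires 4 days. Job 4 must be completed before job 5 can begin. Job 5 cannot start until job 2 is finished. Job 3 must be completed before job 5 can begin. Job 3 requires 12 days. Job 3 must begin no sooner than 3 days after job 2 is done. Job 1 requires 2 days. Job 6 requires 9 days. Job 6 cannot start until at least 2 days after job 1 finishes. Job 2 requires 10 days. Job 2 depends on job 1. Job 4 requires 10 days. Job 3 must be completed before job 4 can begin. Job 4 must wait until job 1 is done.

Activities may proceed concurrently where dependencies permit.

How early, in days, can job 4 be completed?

Nothing blocks job 1, so it runs from day 0 to day 2.
Job 2 waits on job 1 (finishes day 2), so it starts at day 2 and finishes at 2 + 10 = day 12.
Job 3 waits on job 2 (finishes day 12, plus 3-day gap → day 15), so it starts at day 15 and finishes at 15 + 12 = day 27.
Job 4 has to wait for job 3 (finishes day 27); job 1 (finishes day 2). The latest of these is day 27, so job 4 runs day 27 to 27 + 10 = day 37.

37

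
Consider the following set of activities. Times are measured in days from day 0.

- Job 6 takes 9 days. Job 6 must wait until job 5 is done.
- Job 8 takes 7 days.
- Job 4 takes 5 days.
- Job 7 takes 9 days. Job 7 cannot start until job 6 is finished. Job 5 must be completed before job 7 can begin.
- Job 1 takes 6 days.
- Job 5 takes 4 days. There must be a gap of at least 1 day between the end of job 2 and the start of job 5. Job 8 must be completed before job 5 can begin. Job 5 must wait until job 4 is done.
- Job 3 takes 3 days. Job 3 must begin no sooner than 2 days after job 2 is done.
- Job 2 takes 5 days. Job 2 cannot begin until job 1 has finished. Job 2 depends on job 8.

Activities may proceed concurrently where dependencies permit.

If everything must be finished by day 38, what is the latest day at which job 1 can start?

Job 3 has no dependents, so it just needs to finish by day 38. Starting by 38 − 3 = day 35 achieves that.
Nothing follows job 7; the deadline of day 38 is its only limit. It must start by 38 − 9 = day 29.
Since job 7 (must start by day 29) depends on it, job 6 must finish by day 29. Backing off its 9-day duration gives a latest start of day 20.
For job 5: job 6 (must start by day 20); job 7 (must start by day 29). The most restrictive is day 20; with a 4-day duration, job 5 must start by day 16.
Job 2 must finish in time for job 3 (must start by day 35, minus 2-day gap → day 33); job 5 (must start by day 16, minus 1-day gap → day 15). The tightest is day 15, so job 2 must start by 15 − 5 = day 10.
Job 1 feeds into job 2 (must start by day 10); so job 1 must finish by day 10 and therefore start by day 4.

4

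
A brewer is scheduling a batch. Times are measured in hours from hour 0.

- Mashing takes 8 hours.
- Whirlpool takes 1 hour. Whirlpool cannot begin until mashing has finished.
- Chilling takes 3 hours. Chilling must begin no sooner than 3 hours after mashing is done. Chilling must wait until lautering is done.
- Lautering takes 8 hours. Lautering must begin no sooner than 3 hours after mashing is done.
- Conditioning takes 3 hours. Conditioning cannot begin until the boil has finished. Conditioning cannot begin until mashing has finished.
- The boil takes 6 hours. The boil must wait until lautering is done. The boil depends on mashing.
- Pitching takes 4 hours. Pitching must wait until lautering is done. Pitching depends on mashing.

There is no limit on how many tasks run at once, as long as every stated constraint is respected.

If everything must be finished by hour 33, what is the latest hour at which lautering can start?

16

Conditioning must finish by hour 33; it takes 3 hours, so it must start by 33 − 3 = hour 30.
The boil feeds into conditioning (must start by hour 30); so the boil must finish by hour 30 and therefore start by hour 24.
Chilling has no dependents, so it just needs to finish by hour 33. Starting by 33 − 3 = hour 30 achieves that.
Pitching has no dependents, so it just needs to finish by hour 33. Starting by 33 − 4 = hour 29 achieves that.
For lautering: the boil (must start by hour 24); chilling (must start by hour 30); pitching (must start by hour 29). The most restrictive is hour 24; with an 8-hour duration, lautering must start by hour 16.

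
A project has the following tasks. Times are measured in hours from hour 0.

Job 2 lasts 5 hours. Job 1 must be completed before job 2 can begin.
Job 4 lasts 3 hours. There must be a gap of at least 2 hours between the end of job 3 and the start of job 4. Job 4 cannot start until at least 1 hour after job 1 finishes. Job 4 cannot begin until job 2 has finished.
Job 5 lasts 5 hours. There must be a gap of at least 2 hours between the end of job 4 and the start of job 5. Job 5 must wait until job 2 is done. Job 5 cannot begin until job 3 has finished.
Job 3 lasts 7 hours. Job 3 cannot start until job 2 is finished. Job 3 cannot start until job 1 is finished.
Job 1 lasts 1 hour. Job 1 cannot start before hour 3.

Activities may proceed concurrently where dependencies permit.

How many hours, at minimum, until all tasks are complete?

28

After its own release at hour 3, job 1 can start at hour 3 and finishes at hour 4.
Job 2 cannot begin until job 1 (finishes hour 4). It runs from hour 4 to 4 + 5 = hour 9.
For job 3: job 2 (finishes hour 9); job 1 (finishes hour 4). Taking the maximum gives a start of hour 9, and it finishes at 9 + 7 = hour 16.
Job 4 needs all of job 3 (finishes hour 16, plus 2-hour gap → hour 18); job 1 (finishes hour 4, plus 1-hour gap → hour 5); job 2 (finishes hour 9). That puts its earliest start at hour 18; it finishes at 18 + 3 = hour 21.
For job 5: job 4 (finishes hour 21, plus 2-hour gap → hour 23); job 2 (finishes hour 9); job 3 (finishes hour 16). Taking the maximum gives a start of hour 23, and it finishes at 23 + 5 = hour 28.
All tasks are finished once the last one completes. Finish times: Job 1 at 4, Job 2 at 9, Job 3 at 16, Job 4 at 21, Job 5 at 28. The latest is hour 28.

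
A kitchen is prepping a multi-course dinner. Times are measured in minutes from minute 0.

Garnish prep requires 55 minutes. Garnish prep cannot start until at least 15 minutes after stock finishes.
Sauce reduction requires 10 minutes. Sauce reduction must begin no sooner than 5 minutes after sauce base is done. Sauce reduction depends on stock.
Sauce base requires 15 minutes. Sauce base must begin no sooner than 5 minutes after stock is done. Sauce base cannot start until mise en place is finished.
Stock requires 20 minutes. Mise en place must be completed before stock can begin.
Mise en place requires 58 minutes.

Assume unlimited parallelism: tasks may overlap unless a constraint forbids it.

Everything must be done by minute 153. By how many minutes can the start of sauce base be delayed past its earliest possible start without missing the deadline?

40

Nothing blocks mise en place, so it runs from minute 0 to minute 58.
After mise en place (finishes minute 58), stock can start at minute 58 and finishes at minute 78.
Sauce base cannot start until stock (finishes minute 78, plus 5-minute gap → minute 83); mise en place (finishes minute 58). The controlling bound is minute 83, so sauce base finishes at 83 + 15 = minute 98.

Working backward from the deadline:
Sauce reduction has no dependents, so it just needs to finish by minute 153. Starting by 153 − 10 = minute 143 achieves that.
Sauce base must finish before sauce reduction (must start by minute 143, minus 5-minute gap → minute 138). With a 15-minute duration, sauce base must start by 138 − 15 = minute 123.
So sauce base can start as early as minute 83 and as late as minute 123, giving 123 − 83 = 40 minutes of slack.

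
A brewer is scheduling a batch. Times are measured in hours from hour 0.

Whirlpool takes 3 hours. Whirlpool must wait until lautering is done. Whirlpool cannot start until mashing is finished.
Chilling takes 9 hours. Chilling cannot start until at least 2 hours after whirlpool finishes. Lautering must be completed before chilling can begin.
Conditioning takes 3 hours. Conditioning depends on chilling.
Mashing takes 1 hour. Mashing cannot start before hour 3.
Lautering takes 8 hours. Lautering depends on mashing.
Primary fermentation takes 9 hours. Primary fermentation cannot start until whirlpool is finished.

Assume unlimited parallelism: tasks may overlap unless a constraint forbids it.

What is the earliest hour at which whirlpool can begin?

12

Mashing cannot begin until its own release at hour 3. It runs from hour 3 to 3 + 1 = hour 4.
Lautering cannot begin until mashing (finishes hour 4). It runs from hour 4 to 4 + 8 = hour 12.
Whirlpool waits on lautering (finishes hour 12); mashing (finishes hour 4). The latest of these is hour 12, which is the earliest whirlpool can start.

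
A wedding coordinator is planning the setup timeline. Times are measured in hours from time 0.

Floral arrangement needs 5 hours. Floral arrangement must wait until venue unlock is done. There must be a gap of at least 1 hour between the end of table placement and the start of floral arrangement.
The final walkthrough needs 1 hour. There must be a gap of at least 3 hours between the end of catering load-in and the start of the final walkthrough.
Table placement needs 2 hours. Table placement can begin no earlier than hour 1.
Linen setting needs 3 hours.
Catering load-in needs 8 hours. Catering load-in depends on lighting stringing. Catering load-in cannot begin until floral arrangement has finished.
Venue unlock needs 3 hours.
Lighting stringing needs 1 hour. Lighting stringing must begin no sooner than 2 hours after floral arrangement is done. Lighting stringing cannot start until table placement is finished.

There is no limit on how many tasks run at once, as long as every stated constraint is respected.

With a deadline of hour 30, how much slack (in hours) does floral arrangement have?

Table placement waits on its own release at hour 1, so it starts at hour 1 and finishes at 1 + 2 = hour 3.
Venue unlock has no prerequisites, so it starts at hour 0 and finishes at hour 3.
Floral arrangement cannot start until venue unlock (finishes hour 3); table placement (finishes hour 3, plus 1-hour gap → hour 4). The controlling bound is hour 4, so floral arrangement finishes at 4 + 5 = hour 9.

Working backward from the deadline:
Nothing follows the final walkthrough; the deadline of hour 30 is its only limit. It must start by 30 − 1 = hour 29.
Since the final walkthrough (must start by hour 29, minus 3-hour gap → hour 26) depends on it, catering load-in must finish by hour 26. Backing off its 8-hour duration gives a latest start of hour 18.
Lighting stringing feeds into catering load-in (must start by hour 18); so lighting stringing must finish by hour 18 and therefore start by hour 17.
For floral arrangement: lighting stringing (must start by hour 17, minus 2-hour gap → hour 15); catering load-in (must start by hour 18). The most restrictive is hour 15; with a 5-hour duration, floral arrangement must start by hour 10.
So floral arrangement can start as early as hour 4 and as late as hour 10, giving 10 − 4 = 6 hours of slack.

6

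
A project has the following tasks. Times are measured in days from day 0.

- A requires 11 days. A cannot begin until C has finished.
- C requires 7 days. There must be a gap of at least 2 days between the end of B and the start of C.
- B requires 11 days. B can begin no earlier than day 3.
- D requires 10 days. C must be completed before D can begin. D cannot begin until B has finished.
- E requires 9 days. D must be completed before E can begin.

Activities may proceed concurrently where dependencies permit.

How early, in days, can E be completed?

B cannot begin until its own release at day 3. It runs from day 3 to 3 + 11 = day 14.
C waits on B (finishes day 14, plus 2-day gap → day 16), so it starts at day 16 and finishes at 16 + 7 = day 23.
D has to wait for C (finishes day 23); B (finishes day 14). The latest of these is day 23, so D runs day 23 to 23 + 10 = day 33.
E cannot begin until D (finishes day 33). It runs from day 33 to 33 + 9 = day 42.

42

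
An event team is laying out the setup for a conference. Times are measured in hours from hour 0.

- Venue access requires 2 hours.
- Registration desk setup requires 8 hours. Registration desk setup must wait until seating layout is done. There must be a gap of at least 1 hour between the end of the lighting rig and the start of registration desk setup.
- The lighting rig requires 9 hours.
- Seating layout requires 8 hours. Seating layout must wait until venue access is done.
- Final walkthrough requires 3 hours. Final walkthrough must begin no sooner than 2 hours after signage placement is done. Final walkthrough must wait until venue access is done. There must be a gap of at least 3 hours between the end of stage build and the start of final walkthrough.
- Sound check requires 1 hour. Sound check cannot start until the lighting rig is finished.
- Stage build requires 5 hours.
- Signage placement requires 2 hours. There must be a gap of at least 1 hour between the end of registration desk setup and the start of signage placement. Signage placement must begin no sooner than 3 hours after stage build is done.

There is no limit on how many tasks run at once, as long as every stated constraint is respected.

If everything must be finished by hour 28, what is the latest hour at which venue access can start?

Final walkthrough has no dependents, so it just needs to finish by hour 28. Starting by 28 − 3 = hour 25 achieves that.
Signage placement feeds into final walkthrough (must start by hour 25, minus 2-hour gap → hour 23); so signage placement must finish by hour 23 and therefore start by hour 21.
Since signage placement (must start by hour 21, minus 1-hour gap → hour 20) depends on it, registration desk setup must finish by hour 20. Backing off its 8-hour duration gives a latest start of hour 12.
Since registration desk setup (must start by hour 12) depends on it, seating layout must finish by hour 12. Backing off its 8-hour duration gives a latest start of hour 4.
Venue access feeds seating layout (must start by hour 4); final walkthrough (must start by hour 25). Taking the minimum, venue access must finish by hour 4 and start by 4 − 2 = hour 2.

2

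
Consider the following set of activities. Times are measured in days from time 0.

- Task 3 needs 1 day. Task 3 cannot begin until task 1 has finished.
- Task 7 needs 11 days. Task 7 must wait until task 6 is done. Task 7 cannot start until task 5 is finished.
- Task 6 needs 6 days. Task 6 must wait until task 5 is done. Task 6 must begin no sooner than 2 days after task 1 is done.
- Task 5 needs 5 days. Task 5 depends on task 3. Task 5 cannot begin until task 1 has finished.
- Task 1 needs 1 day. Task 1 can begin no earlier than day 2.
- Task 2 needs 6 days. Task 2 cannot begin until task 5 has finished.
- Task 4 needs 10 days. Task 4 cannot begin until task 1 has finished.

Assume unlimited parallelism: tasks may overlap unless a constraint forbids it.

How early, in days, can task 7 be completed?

26

Task 1 waits on its own release at day 2, so it starts at day 2 and finishes at 2 + 1 = day 3.
Task 3 cannot begin until task 1 (finishes day 3). It runs from day 3 to 3 + 1 = day 4.
Task 5 cannot start until task 3 (finishes day 4); task 1 (finishes day 3). The controlling bound is day 4, so task 5 finishes at 4 + 5 = day 9.
Task 6 has to wait for task 5 (finishes day 9); task 1 (finishes day 3, plus 2-day gap → day 5). The latest of these is day 9, so task 6 runs day 9 to 9 + 6 = day 15.
Task 7 cannot start until task 6 (finishes day 15); task 5 (finishes day 9). The controlling bound is day 15, so task 7 finishes at 15 + 11 = day 26.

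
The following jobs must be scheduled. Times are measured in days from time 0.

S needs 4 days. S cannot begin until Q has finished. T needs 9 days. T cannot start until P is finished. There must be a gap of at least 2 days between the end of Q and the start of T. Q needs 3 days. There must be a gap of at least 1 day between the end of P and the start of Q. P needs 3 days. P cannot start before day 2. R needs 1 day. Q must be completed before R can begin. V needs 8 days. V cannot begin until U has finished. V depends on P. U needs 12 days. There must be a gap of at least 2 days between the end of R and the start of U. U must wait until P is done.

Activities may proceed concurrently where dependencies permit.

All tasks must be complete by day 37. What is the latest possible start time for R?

14

Nothing follows V; the deadline of day 37 is its only limit. It must start by 37 − 8 = day 29.
U must finish before V (must start by day 29). With a 12-day duration, U must start by 29 − 12 = day 17.
R must finish before U (must start by day 17, minus 2-day gap → day 15). With a 1-day duration, R must start by 15 − 1 = day 14.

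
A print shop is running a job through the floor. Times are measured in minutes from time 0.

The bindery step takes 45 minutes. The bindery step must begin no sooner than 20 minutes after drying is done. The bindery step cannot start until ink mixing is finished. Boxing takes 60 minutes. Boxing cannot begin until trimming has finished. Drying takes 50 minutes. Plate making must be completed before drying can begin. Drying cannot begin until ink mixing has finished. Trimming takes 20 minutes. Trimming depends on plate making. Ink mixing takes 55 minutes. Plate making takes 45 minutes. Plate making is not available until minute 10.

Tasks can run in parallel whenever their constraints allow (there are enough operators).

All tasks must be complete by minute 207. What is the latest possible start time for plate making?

Nothing follows the bindery step; the deadline of minute 207 is its only limit. It must start by 207 − 45 = minute 162.
Drying must finish before the bindery step (must start by minute 162, minus 20-minute gap → minute 142). With a 50-minute duration, drying must start by 142 − 50 = minute 92.
Boxing must finish by minute 207; it takes 60 minutes, so it must start by 207 − 60 = minute 147.
Since boxing (must start by minute 147) depends on it, trimming must finish by minute 147. Backing off its 20-minute duration gives a latest start of minute 127.
Plate making has several dependents: drying (must start by minute 92); trimming (must start by minute 127). The earliest of those limits is minute 92, so plate making must start by 92 − 45 = minute 47.

47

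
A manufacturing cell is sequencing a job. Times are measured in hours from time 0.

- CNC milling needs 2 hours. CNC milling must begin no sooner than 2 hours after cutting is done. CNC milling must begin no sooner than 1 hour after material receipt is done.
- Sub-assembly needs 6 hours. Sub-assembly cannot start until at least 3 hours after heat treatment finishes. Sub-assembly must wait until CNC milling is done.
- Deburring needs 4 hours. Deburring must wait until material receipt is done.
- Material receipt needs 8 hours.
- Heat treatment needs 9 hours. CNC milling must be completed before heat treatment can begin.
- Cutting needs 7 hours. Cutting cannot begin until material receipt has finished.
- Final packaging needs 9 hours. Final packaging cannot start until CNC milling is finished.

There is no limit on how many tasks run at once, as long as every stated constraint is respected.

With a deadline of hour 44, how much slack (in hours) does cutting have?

Material receipt has no prerequisites, so it starts at hour 0 and finishes at hour 8.
Cutting cannot begin until material receipt (finishes hour 8). It runs from hour 8 to 8 + 7 = hour 15.

Working backward from the deadline:
Sub-assembly must finish by hour 44; it takes 6 hours, so it must start by 44 − 6 = hour 38.
Heat treatment feeds into sub-assembly (must start by hour 38, minus 3-hour gap → hour 35); so heat treatment must finish by hour 35 and therefore start by hour 26.
Nothing follows final packaging; the deadline of hour 44 is its only limit. It must start by 44 − 9 = hour 35.
CNC milling must finish in time for heat treatment (must start by hour 26); sub-assembly (must start by hour 38); final packaging (must start by hour 35). The tightest is hour 26, so CNC milling must start by 26 − 2 = hour 24.
Cutting has to be done before CNC milling (must start by hour 24, minus 2-hour gap → hour 22). That means finishing by hour 22, i.e. starting by 22 − 7 = hour 15.
So cutting can start as early as hour 8 and as late as hour 15, giving 15 − 8 = 7 hours of slack.

7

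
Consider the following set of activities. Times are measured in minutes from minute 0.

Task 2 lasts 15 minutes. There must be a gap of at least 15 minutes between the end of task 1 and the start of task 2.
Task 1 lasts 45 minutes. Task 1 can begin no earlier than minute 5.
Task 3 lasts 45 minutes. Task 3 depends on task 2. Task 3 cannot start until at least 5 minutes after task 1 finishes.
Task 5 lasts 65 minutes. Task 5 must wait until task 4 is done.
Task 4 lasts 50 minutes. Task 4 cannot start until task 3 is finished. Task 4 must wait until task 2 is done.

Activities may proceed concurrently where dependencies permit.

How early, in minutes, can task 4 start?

After its own release at minute 5, task 1 can start at minute 5 and finishes at minute 50.
After task 1 (finishes minute 50, plus 15-minute gap → minute 65), task 2 can start at minute 65 and finishes at minute 80.
For task 3: task 2 (finishes minute 80); task 1 (finishes minute 50, plus 5-minute gap → minute 55). Taking the maximum gives a start of minute 80, and it finishes at 80 + 45 = minute 125.
Task 4 waits on task 3 (finishes minute 125); task 2 (finishes minute 80). The latest of these is minute 125, which is the earliest task 4 can start.

125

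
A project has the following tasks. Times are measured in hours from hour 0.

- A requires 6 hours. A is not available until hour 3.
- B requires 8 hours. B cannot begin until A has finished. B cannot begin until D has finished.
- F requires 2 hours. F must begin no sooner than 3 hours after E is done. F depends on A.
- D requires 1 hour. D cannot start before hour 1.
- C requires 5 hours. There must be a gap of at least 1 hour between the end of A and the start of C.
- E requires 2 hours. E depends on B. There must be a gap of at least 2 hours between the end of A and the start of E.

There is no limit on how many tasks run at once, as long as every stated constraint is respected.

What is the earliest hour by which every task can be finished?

D waits on its own release at hour 1, so it starts at hour 1 and finishes at 1 + 1 = hour 2.
A waits on its own release at hour 3, so it starts at hour 3 and finishes at 3 + 6 = hour 9.
After A (finishes hour 9, plus 1-hour gap → hour 10), C can start at hour 10 and finishes at hour 15.
For B: A (finishes hour 9); D (finishes hour 2). Taking the maximum gives a start of hour 9, and it finishes at 9 + 8 = hour 17.
E cannot start until B (finishes hour 17); A (finishes hour 9, plus 2-hour gap → hour 11). The controlling bound is hour 17, so E finishes at 17 + 2 = hour 19.
F needs all of E (finishes hour 19, plus 3-hour gap → hour 22); A (finishes hour 9). That puts its earliest start at hour 22; it finishes at 22 + 2 = hour 24.
All tasks are finished once the last one completes. Finish times: A at 9, B at 17, C at 15, D at 2, E at 19, F at 24. The latest is hour 24.

24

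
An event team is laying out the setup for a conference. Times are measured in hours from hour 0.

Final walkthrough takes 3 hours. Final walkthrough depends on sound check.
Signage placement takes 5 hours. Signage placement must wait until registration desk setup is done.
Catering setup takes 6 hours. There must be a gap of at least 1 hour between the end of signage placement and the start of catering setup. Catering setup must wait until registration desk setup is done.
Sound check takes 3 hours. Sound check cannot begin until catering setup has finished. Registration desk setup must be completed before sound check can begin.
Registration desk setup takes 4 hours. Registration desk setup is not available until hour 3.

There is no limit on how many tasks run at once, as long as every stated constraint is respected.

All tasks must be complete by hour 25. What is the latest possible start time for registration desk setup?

3

Nothing follows final walkthrough; the deadline of hour 25 is its only limit. It must start by 25 − 3 = hour 22.
Since final walkthrough (must start by hour 22) depends on it, sound check must finish by hour 22. Backing off its 3-hour duration gives a latest start of hour 19.
Catering setup must finish before sound check (must start by hour 19). With a 6-hour duration, catering setup must start by 19 − 6 = hour 13.
Signage placement must finish before catering setup (must start by hour 13, minus 1-hour gap → hour 12). With a 5-hour duration, signage placement must start by 12 − 5 = hour 7.
For registration desk setup: signage placement (must start by hour 7); catering setup (must start by hour 13); sound check (must start by hour 19). The most restrictive is hour 7; with a 4-hour duration, registration desk setup must start by hour 3.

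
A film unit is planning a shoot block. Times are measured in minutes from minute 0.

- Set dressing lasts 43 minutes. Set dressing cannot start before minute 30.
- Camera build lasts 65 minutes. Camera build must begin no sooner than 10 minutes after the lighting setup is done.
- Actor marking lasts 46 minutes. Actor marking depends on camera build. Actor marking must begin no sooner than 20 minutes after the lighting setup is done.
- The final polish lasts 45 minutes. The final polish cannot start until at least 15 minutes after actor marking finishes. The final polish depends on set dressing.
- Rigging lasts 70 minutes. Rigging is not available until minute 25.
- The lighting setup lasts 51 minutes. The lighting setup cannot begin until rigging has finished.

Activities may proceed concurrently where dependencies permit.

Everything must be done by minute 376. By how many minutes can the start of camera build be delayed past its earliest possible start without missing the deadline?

After its own release at minute 25, rigging can start at minute 25 and finishes at minute 95.
The lighting setup cannot begin until rigging (finishes minute 95). It runs from minute 95 to 95 + 51 = minute 146.
Camera build cannot begin until the lighting setup (finishes minute 146, plus 10-minute gap → minute 156). It runs from minute 156 to 156 + 65 = minute 221.

Working backward from the deadline:
Nothing follows the final polish; the deadline of minute 376 is its only limit. It must start by 376 − 45 = minute 331.
Actor marking has to be done before the final polish (must start by minute 331, minus 15-minute gap → minute 316). That means finishing by minute 316, i.e. starting by 316 − 46 = minute 270.
Camera build has to be done before actor marking (must start by minute 270). That means finishing by minute 270, i.e. starting by 270 − 65 = minute 205.
So camera build can start as early as minute 156 and as late as minute 205, giving 205 − 156 = 49 minutes of slack.

49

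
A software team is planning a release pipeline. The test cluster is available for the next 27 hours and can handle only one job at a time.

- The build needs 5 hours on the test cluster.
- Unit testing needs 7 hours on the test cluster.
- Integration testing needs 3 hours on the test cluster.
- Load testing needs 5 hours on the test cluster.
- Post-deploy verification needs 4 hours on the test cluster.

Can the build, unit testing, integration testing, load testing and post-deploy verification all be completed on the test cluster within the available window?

Running back to back, the jobs need 5 + 7 + 3 + 5 + 4 = 24 hours on the test cluster.
Since 24 ≤ 27, they fit within the window.

Yes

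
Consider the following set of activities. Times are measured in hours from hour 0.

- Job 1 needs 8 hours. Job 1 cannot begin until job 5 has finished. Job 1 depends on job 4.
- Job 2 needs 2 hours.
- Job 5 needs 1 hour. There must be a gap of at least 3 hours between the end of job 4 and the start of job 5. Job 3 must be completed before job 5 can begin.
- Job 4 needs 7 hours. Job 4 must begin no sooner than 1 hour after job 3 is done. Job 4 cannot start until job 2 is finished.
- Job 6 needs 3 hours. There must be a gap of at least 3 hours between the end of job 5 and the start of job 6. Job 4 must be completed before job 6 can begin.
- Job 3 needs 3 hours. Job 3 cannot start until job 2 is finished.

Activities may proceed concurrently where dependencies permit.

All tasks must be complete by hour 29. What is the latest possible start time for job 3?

To finish by hour 29, job 1 (duration 8) must start no later than hour 21.
Nothing follows job 6; the deadline of hour 29 is its only limit. It must start by 29 − 3 = hour 26.
Job 5 has several dependents: job 1 (must start by hour 21); job 6 (must start by hour 26, minus 3-hour gap → hour 23). The earliest of those limits is hour 21, so job 5 must start by 21 − 1 = hour 20.
Job 4 must finish in time for job 1 (must start by hour 21); job 5 (must start by hour 20, minus 3-hour gap → hour 17); job 6 (must start by hour 26). The tightest is hour 17, so job 4 must start by 17 − 7 = hour 10.
Job 3 feeds job 4 (must start by hour 10, minus 1-hour gap → hour 9); job 5 (must start by hour 20). Taking the minimum, job 3 must finish by hour 9 and start by 9 − 3 = hour 6.

6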